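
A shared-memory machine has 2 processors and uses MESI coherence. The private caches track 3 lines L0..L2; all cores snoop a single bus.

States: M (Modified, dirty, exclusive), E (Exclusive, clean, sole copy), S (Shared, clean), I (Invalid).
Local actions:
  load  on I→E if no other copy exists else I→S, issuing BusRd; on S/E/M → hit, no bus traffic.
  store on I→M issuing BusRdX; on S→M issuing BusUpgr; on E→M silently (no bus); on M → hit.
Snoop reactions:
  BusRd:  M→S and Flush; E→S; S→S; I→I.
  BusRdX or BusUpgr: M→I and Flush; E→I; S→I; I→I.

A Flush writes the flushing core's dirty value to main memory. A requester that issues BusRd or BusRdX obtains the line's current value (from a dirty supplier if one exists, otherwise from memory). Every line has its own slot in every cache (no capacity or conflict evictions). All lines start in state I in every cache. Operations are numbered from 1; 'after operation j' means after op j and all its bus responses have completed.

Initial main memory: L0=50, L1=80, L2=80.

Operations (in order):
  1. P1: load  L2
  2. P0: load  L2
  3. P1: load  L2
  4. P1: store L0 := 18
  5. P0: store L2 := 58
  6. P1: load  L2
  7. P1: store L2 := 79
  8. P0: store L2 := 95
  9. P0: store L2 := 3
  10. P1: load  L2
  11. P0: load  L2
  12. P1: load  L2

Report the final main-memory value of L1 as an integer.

memory[L1] = 80

1. P1: load  L2  bus=[BusRd]  L2: P0=I P1=E  mem[L2]=80
2. P0: load  L2  bus=[BusRd]  L2: P0=S P1=S  mem[L2]=80
3. P1: load  L2  bus=[-]  L2: P0=S P1=S  mem[L2]=80
4. P1: store L0 := 18  bus=[BusRdX]  L0: P0=I P1=M  mem[L0]=50
5. P0: store L2 := 58  bus=[BusUpgr]  L2: P0=M P1=I  mem[L2]=80
6. P1: load  L2  bus=[BusRd,Flush]  L2: P0=S P1=S  mem[L2]=58
7. P1: store L2 := 79  bus=[BusUpgr]  L2: P0=I P1=M  mem[L2]=58
8. P0: store L2 := 95  bus=[BusRdX,Flush]  L2: P0=M P1=I  mem[L2]=79
9. P0: store L2 := 3  bus=[-]  L2: P0=M P1=I  mem[L2]=79
10. P1: load  L2  bus=[BusRd,Flush]  L2: P0=S P1=S  mem[L2]=3
11. P0: load  L2  bus=[-]  L2: P0=S P1=S  mem[L2]=3
12. P1: load  L2  bus=[-]  L2: P0=S P1=S  mem[L2]=3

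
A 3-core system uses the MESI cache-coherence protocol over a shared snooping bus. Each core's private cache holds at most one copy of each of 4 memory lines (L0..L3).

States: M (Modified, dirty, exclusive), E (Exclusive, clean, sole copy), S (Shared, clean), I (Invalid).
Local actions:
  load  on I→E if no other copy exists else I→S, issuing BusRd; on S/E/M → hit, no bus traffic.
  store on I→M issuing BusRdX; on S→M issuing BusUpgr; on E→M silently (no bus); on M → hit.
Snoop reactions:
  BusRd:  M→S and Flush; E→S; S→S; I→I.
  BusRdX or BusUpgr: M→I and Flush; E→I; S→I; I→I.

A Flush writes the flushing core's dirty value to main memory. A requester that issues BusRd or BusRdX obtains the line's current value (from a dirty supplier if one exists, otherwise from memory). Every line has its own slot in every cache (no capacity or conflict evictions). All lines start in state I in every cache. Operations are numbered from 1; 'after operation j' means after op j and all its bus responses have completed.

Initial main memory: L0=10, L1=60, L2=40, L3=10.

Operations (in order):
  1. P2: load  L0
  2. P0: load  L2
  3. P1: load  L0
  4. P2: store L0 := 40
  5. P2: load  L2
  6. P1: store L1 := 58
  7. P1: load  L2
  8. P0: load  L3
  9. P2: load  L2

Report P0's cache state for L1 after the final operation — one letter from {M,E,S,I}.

state = I

  op1 P2: load  L0 → I/I/E on L0; bus BusRd; mem=10
  op2 P0: load  L2 → E/I/I on L2; bus BusRd; mem=40
  op3 P1: load  L0 → I/S/S on L0; bus BusRd; mem=10
  op4 P2: store L0 := 40 → I/I/M on L0; bus BusUpgr; mem=10
  op5 P2: load  L2 → S/I/S on L2; bus BusRd; mem=40
  op6 P1: store L1 := 58 → I/M/I on L1; bus BusRdX; mem=60
  op7 P1: load  L2 → S/S/S on L2; bus BusRd; mem=40
  op8 P0: load  L3 → E/I/I on L3; bus BusRd; mem=10
  op9 P2: load  L2 → S/S/S on L2; bus (none); mem=40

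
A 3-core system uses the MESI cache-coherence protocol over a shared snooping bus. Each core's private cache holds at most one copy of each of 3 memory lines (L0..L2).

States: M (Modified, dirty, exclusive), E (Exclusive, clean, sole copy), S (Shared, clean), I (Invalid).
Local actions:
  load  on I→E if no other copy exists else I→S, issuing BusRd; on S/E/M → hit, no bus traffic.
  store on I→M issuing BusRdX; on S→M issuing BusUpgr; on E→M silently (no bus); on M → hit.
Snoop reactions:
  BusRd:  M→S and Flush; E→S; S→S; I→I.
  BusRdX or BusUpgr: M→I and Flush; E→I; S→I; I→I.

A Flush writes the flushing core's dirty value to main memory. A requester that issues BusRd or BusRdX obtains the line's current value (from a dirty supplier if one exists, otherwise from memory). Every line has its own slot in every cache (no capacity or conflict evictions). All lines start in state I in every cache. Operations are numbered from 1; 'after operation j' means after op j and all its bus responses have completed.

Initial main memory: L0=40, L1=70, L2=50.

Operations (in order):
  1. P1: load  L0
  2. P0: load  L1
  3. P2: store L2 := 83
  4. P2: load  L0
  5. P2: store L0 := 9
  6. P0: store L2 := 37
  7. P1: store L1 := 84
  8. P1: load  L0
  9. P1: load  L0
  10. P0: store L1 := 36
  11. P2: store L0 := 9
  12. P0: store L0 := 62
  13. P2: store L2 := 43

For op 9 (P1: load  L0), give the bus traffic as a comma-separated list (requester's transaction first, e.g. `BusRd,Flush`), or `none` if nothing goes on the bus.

step 1: P1: load  L0  ⟶  IEI  (L0)  txn=BusRd  M[L0]=40
step 2: P0: load  L1  ⟶  EII  (L1)  txn=BusRd  M[L1]=70
step 3: P2: store L2 := 83  ⟶  IIM  (L2)  txn=BusRdX  M[L2]=50
step 4: P2: load  L0  ⟶  ISS  (L0)  txn=BusRd  M[L0]=40
step 5: P2: store L0 := 9  ⟶  IIM  (L0)  txn=BusUpgr  M[L0]=40
step 6: P0: store L2 := 37  ⟶  MII  (L2)  txn=BusRdX+Flush  M[L2]=83
step 7: P1: store L1 := 84  ⟶  IMI  (L1)  txn=BusRdX  M[L1]=70
step 8: P1: load  L0  ⟶  ISS  (L0)  txn=BusRd+Flush  M[L0]=9
step 9: P1: load  L0  ⟶  ISS  (L0)  txn=∅  M[L0]=9
step 10: P0: store L1 := 36  ⟶  MII  (L1)  txn=BusRdX+Flush  M[L1]=84
step 11: P2: store L0 := 9  ⟶  IIM  (L0)  txn=BusUpgr  M[L0]=9
step 12: P0: store L0 := 62  ⟶  MII  (L0)  txn=BusRdX+Flush  M[L0]=9
step 13: P2: store L2 := 43  ⟶  IIM  (L2)  txn=BusRdX+Flush  M[L2]=37

bus = none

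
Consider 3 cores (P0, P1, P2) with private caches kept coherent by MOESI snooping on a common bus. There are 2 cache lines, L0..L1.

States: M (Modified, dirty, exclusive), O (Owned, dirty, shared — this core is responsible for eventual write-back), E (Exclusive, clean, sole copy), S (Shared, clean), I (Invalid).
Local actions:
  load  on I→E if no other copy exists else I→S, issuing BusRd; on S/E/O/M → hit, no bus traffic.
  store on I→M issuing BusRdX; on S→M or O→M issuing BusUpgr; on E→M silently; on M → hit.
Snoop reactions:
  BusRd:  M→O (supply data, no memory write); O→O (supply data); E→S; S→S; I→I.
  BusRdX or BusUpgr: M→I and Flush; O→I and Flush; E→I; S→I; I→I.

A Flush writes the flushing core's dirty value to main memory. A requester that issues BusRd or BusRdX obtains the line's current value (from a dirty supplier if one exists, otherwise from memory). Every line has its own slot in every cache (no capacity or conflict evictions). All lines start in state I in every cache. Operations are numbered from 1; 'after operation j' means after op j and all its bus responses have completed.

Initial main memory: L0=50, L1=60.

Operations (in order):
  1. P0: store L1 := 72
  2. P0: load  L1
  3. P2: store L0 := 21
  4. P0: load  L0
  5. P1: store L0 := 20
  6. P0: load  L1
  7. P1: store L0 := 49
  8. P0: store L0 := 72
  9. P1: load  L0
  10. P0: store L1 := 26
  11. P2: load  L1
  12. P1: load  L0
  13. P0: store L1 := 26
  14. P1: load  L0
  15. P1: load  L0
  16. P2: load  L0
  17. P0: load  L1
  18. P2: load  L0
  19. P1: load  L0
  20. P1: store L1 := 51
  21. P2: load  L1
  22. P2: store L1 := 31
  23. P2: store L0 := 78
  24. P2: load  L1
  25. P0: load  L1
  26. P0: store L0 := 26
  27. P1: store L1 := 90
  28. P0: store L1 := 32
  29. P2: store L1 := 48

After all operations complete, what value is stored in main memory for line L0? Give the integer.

memory[L0] = 78

  op1 P0: store L1 := 72 → M/I/I on L1; bus BusRdX; mem=60
  op2 P0: load  L1 → M/I/I on L1; bus (none); mem=60
  op3 P2: store L0 := 21 → I/I/M on L0; bus BusRdX; mem=50
  op4 P0: load  L0 → S/I/O on L0; bus BusRd; mem=50
  op5 P1: store L0 := 20 → I/M/I on L0; bus BusRdX Flush; mem=21
  op6 P0: load  L1 → M/I/I on L1; bus (none); mem=60
  op7 P1: store L0 := 49 → I/M/I on L0; bus (none); mem=21
  op8 P0: store L0 := 72 → M/I/I on L0; bus BusRdX Flush; mem=49
  op9 P1: load  L0 → O/S/I on L0; bus BusRd; mem=49
  op10 P0: store L1 := 26 → M/I/I on L1; bus (none); mem=60
  op11 P2: load  L1 → O/I/S on L1; bus BusRd; mem=60
  op12 P1: load  L0 → O/S/I on L0; bus (none); mem=49
  op13 P0: store L1 := 26 → M/I/I on L1; bus BusUpgr; mem=60
  op14 P1: load  L0 → O/S/I on L0; bus (none); mem=49
  op15 P1: load  L0 → O/S/I on L0; bus (none); mem=49
  op16 P2: load  L0 → O/S/S on L0; bus BusRd; mem=49
  op17 P0: load  L1 → M/I/I on L1; bus (none); mem=60
  op18 P2: load  L0 → O/S/S on L0; bus (none); mem=49
  op19 P1: load  L0 → O/S/S on L0; bus (none); mem=49
  op20 P1: store L1 := 51 → I/M/I on L1; bus BusRdX Flush; mem=26
  op21 P2: load  L1 → I/O/S on L1; bus BusRd; mem=26
  op22 P2: store L1 := 31 → I/I/M on L1; bus BusUpgr Flush; mem=51
  op23 P2: store L0 := 78 → I/I/M on L0; bus BusUpgr Flush; mem=72
  op24 P2: load  L1 → I/I/M on L1; bus (none); mem=51
  op25 P0: load  L1 → S/I/O on L1; bus BusRd; mem=51
  op26 P0: store L0 := 26 → M/I/I on L0; bus BusRdX Flush; mem=78
  op27 P1: store L1 := 90 → I/M/I on L1; bus BusRdX Flush; mem=31
  op28 P0: store L1 := 32 → M/I/I on L1; bus BusRdX Flush; mem=90
  op29 P2: store L1 := 48 → I/I/M on L1; bus BusRdX Flush; mem=32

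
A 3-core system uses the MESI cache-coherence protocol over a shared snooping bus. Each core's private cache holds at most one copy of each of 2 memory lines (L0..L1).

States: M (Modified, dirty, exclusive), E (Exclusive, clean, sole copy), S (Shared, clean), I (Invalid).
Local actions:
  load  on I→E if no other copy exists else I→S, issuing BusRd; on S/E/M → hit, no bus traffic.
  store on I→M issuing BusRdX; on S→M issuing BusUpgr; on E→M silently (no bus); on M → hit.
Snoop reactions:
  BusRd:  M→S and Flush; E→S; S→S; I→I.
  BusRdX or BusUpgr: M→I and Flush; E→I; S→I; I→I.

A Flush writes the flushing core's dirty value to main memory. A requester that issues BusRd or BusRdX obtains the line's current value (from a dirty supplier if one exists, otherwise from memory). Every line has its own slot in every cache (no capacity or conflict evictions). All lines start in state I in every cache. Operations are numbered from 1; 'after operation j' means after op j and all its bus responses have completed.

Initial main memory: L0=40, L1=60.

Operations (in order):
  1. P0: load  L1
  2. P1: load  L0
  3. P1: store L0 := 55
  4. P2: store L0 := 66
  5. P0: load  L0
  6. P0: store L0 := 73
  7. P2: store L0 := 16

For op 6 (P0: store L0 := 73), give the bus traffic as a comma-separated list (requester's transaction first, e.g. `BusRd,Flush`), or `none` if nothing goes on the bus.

[1] P0: load  L1 | P0:E(60), P1:I, P2:I | bus: BusRd
[2] P1: load  L0 | P0:I, P1:E(40), P2:I | bus: BusRd
[3] P1: store L0 := 55 | P0:I, P1:M(55), P2:I | bus: none
[4] P2: store L0 := 66 | P0:I, P1:I, P2:M(66) | bus: BusRdX,Flush
[5] P0: load  L0 | P0:S(66), P1:I, P2:S(66) | bus: BusRd,Flush
[6] P0: store L0 := 73 | P0:M(73), P1:I, P2:I | bus: BusUpgr
[7] P2: store L0 := 16 | P0:I, P1:I, P2:M(16) | bus: BusRdX,Flush

bus = BusUpgr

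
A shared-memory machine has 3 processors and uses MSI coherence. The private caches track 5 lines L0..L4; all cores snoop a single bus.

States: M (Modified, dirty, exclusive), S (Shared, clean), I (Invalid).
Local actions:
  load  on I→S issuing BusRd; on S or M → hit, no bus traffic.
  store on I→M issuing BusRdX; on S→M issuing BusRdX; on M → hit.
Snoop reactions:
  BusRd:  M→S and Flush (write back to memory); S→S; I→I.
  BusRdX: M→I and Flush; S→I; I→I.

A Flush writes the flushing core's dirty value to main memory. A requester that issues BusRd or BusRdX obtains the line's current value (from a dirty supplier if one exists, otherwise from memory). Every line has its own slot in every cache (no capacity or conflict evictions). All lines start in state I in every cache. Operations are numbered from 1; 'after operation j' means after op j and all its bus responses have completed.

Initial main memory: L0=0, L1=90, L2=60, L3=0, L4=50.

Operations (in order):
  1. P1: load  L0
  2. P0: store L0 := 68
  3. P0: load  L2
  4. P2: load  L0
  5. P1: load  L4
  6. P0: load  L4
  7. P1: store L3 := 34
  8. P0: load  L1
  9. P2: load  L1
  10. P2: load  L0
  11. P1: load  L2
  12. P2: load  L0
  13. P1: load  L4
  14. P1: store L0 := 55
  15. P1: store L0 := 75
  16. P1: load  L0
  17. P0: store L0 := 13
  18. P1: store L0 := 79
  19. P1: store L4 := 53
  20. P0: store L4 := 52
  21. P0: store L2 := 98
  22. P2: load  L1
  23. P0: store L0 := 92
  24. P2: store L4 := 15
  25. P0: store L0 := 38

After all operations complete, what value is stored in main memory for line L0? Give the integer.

memory[L0] = 79

[1] P1: load  L0 | P0:I, P1:S(0), P2:I | bus: BusRd
[2] P0: store L0 := 68 | P0:M(68), P1:I, P2:I | bus: BusRdX
[3] P0: load  L2 | P0:S(60), P1:I, P2:I | bus: BusRd
[4] P2: load  L0 | P0:S(68), P1:I, P2:S(68) | bus: BusRd,Flush
[5] P1: load  L4 | P0:I, P1:S(50), P2:I | bus: BusRd
[6] P0: load  L4 | P0:S(50), P1:S(50), P2:I | bus: BusRd
[7] P1: store L3 := 34 | P0:I, P1:M(34), P2:I | bus: BusRdX
[8] P0: load  L1 | P0:S(90), P1:I, P2:I | bus: BusRd
[9] P2: load  L1 | P0:S(90), P1:I, P2:S(90) | bus: BusRd
[10] P2: load  L0 | P0:S(68), P1:I, P2:S(68) | bus: none
[11] P1: load  L2 | P0:S(60), P1:S(60), P2:I | bus: BusRd
[12] P2: load  L0 | P0:S(68), P1:I, P2:S(68) | bus: none
[13] P1: load  L4 | P0:S(50), P1:S(50), P2:I | bus: none
[14] P1: store L0 := 55 | P0:I, P1:M(55), P2:I | bus: BusRdX
[15] P1: store L0 := 75 | P0:I, P1:M(75), P2:I | bus: none
[16] P1: load  L0 | P0:I, P1:M(75), P2:I | bus: none
[17] P0: store L0 := 13 | P0:M(13), P1:I, P2:I | bus: BusRdX,Flush
[18] P1: store L0 := 79 | P0:I, P1:M(79), P2:I | bus: BusRdX,Flush
[19] P1: store L4 := 53 | P0:I, P1:M(53), P2:I | bus: BusRdX
[20] P0: store L4 := 52 | P0:M(52), P1:I, P2:I | bus: BusRdX,Flush
[21] P0: store L2 := 98 | P0:M(98), P1:I, P2:I | bus: BusRdX
[22] P2: load  L1 | P0:S(90), P1:I, P2:S(90) | bus: none
[23] P0: store L0 := 92 | P0:M(92), P1:I, P2:I | bus: BusRdX,Flush
[24] P2: store L4 := 15 | P0:I, P1:I, P2:M(15) | bus: BusRdX,Flush
[25] P0: store L0 := 38 | P0:M(38), P1:I, P2:I | bus: none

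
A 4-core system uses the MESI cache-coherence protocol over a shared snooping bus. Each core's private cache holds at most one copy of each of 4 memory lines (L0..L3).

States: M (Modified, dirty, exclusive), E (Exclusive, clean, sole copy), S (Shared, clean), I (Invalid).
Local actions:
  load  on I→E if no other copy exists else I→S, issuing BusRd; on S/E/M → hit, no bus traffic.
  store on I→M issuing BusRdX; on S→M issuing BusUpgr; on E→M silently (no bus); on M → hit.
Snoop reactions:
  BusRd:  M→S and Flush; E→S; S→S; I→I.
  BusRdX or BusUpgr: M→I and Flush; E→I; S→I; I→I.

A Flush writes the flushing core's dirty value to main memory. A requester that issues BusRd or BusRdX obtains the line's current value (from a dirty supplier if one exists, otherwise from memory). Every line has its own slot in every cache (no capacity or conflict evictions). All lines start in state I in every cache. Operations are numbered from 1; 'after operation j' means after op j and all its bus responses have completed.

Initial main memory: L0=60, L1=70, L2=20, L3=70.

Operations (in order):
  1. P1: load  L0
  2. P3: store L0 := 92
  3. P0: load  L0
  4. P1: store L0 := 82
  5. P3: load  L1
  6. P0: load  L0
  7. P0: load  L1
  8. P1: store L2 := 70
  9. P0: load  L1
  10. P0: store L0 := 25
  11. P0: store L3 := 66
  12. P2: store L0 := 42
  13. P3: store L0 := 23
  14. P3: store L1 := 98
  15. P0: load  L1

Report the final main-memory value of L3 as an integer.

step 1: P1: load  L0  ⟶  IEII  (L0)  txn=BusRd  M[L0]=60
step 2: P3: store L0 := 92  ⟶  IIIM  (L0)  txn=BusRdX  M[L0]=60
step 3: P0: load  L0  ⟶  SIIS  (L0)  txn=BusRd+Flush  M[L0]=92
step 4: P1: store L0 := 82  ⟶  IMII  (L0)  txn=BusRdX  M[L0]=92
step 5: P3: load  L1  ⟶  IIIE  (L1)  txn=BusRd  M[L1]=70
step 6: P0: load  L0  ⟶  SSII  (L0)  txn=BusRd+Flush  M[L0]=82
step 7: P0: load  L1  ⟶  SIIS  (L1)  txn=BusRd  M[L1]=70
step 8: P1: store L2 := 70  ⟶  IMII  (L2)  txn=BusRdX  M[L2]=20
step 9: P0: load  L1  ⟶  SIIS  (L1)  txn=∅  M[L1]=70
step 10: P0: store L0 := 25  ⟶  MIII  (L0)  txn=BusUpgr  M[L0]=82
step 11: P0: store L3 := 66  ⟶  MIII  (L3)  txn=BusRdX  M[L3]=70
step 12: P2: store L0 := 42  ⟶  IIMI  (L0)  txn=BusRdX+Flush  M[L0]=25
step 13: P3: store L0 := 23  ⟶  IIIM  (L0)  txn=BusRdX+Flush  M[L0]=42
step 14: P3: store L1 := 98  ⟶  IIIM  (L1)  txn=BusUpgr  M[L1]=70
step 15: P0: load  L1  ⟶  SIIS  (L1)  txn=BusRd+Flush  M[L1]=98

memory[L3] = 70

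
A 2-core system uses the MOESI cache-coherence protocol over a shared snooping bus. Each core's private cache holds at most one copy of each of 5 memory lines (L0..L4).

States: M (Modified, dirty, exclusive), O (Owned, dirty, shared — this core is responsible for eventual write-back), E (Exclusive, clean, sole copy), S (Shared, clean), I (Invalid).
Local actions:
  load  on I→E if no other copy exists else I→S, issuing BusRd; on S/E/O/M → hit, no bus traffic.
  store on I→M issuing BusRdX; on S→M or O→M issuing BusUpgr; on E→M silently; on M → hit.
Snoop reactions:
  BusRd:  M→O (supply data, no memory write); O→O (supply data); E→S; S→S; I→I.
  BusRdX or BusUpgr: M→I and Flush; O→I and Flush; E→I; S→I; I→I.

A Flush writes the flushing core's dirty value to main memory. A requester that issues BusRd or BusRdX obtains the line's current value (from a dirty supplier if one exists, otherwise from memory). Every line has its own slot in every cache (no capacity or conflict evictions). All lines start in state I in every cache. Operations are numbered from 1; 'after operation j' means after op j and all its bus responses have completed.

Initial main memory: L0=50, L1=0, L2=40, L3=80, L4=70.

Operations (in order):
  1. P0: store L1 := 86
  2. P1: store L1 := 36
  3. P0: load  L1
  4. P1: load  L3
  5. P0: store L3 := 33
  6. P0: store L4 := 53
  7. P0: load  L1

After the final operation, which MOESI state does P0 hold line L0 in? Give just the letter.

  op1 P0: store L1 := 86 → M/I on L1; bus BusRdX; mem=0
  op2 P1: store L1 := 36 → I/M on L1; bus BusRdX Flush; mem=86
  op3 P0: load  L1 → S/O on L1; bus BusRd; mem=86
  op4 P1: load  L3 → I/E on L3; bus BusRd; mem=80
  op5 P0: store L3 := 33 → M/I on L3; bus BusRdX; mem=80
  op6 P0: store L4 := 53 → M/I on L4; bus BusRdX; mem=70
  op7 P0: load  L1 → S/O on L1; bus (none); mem=86

state = I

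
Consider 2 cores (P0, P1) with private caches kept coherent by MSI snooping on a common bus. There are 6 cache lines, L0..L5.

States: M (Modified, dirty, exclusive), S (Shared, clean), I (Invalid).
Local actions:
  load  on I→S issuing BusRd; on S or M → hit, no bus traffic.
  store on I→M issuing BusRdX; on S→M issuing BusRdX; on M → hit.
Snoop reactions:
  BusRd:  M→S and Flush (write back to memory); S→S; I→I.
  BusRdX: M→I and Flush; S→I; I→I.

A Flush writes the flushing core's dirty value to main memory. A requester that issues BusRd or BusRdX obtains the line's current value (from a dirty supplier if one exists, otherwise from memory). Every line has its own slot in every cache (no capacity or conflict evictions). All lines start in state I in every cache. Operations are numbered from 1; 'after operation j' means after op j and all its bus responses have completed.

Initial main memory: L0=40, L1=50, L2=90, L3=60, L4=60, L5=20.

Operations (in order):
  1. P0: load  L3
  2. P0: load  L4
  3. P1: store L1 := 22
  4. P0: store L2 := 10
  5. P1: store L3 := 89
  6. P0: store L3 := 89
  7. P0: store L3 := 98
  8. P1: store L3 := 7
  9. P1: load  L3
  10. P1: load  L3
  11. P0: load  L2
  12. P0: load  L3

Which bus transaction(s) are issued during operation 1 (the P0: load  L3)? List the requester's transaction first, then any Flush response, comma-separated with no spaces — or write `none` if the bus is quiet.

  op1 P0: load  L3 → S/I on L3; bus BusRd; mem=60
  op2 P0: load  L4 → S/I on L4; bus BusRd; mem=60
  op3 P1: store L1 := 22 → I/M on L1; bus BusRdX; mem=50
  op4 P0: store L2 := 10 → M/I on L2; bus BusRdX; mem=90
  op5 P1: store L3 := 89 → I/M on L3; bus BusRdX; mem=60
  op6 P0: store L3 := 89 → M/I on L3; bus BusRdX Flush; mem=89
  op7 P0: store L3 := 98 → M/I on L3; bus (none); mem=89
  op8 P1: store L3 := 7 → I/M on L3; bus BusRdX Flush; mem=98
  op9 P1: load  L3 → I/M on L3; bus (none); mem=98
  op10 P1: load  L3 → I/M on L3; bus (none); mem=98
  op11 P0: load  L2 → M/I on L2; bus (none); mem=90
  op12 P0: load  L3 → S/S on L3; bus BusRd Flush; mem=7

bus = BusRd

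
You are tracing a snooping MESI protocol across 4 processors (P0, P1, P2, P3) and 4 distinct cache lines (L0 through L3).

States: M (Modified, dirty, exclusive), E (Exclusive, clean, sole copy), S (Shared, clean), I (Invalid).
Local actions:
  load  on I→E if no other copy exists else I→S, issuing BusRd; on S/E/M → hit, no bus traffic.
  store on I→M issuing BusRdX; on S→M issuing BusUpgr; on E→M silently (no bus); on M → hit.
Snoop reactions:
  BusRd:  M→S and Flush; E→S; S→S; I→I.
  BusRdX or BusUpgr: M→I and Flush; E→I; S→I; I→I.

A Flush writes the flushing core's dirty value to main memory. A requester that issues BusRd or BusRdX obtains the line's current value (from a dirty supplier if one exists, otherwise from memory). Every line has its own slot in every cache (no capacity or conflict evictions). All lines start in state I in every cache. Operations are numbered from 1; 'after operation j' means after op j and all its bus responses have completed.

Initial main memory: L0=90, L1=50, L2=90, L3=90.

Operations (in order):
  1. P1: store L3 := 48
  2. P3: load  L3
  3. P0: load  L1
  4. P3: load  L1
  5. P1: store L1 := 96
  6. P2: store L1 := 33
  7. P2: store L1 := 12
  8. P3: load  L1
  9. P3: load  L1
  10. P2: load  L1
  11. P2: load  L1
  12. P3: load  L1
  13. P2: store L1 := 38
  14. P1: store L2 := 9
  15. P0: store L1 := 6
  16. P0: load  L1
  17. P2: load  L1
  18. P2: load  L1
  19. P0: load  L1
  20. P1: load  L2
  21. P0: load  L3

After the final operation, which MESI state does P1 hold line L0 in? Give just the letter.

state = I

step 1: P1: store L3 := 48  ⟶  IMII  (L3)  txn=BusRdX  M[L3]=90
step 2: P3: load  L3  ⟶  ISIS  (L3)  txn=BusRd+Flush  M[L3]=48
step 3: P0: load  L1  ⟶  EIII  (L1)  txn=BusRd  M[L1]=50
step 4: P3: load  L1  ⟶  SIIS  (L1)  txn=BusRd  M[L1]=50
step 5: P1: store L1 := 96  ⟶  IMII  (L1)  txn=BusRdX  M[L1]=50
step 6: P2: store L1 := 33  ⟶  IIMI  (L1)  txn=BusRdX+Flush  M[L1]=96
step 7: P2: store L1 := 12  ⟶  IIMI  (L1)  txn=∅  M[L1]=96
step 8: P3: load  L1  ⟶  IISS  (L1)  txn=BusRd+Flush  M[L1]=12
step 9: P3: load  L1  ⟶  IISS  (L1)  txn=∅  M[L1]=12
step 10: P2: load  L1  ⟶  IISS  (L1)  txn=∅  M[L1]=12
step 11: P2: load  L1  ⟶  IISS  (L1)  txn=∅  M[L1]=12
step 12: P3: load  L1  ⟶  IISS  (L1)  txn=∅  M[L1]=12
step 13: P2: store L1 := 38  ⟶  IIMI  (L1)  txn=BusUpgr  M[L1]=12
step 14: P1: store L2 := 9  ⟶  IMII  (L2)  txn=BusRdX  M[L2]=90
step 15: P0: store L1 := 6  ⟶  MIII  (L1)  txn=BusRdX+Flush  M[L1]=38
step 16: P0: load  L1  ⟶  MIII  (L1)  txn=∅  M[L1]=38
step 17: P2: load  L1  ⟶  SISI  (L1)  txn=BusRd+Flush  M[L1]=6
step 18: P2: load  L1  ⟶  SISI  (L1)  txn=∅  M[L1]=6
step 19: P0: load  L1  ⟶  SISI  (L1)  txn=∅  M[L1]=6
step 20: P1: load  L2  ⟶  IMII  (L2)  txn=∅  M[L2]=90
step 21: P0: load  L3  ⟶  SSIS  (L3)  txn=BusRd  M[L3]=48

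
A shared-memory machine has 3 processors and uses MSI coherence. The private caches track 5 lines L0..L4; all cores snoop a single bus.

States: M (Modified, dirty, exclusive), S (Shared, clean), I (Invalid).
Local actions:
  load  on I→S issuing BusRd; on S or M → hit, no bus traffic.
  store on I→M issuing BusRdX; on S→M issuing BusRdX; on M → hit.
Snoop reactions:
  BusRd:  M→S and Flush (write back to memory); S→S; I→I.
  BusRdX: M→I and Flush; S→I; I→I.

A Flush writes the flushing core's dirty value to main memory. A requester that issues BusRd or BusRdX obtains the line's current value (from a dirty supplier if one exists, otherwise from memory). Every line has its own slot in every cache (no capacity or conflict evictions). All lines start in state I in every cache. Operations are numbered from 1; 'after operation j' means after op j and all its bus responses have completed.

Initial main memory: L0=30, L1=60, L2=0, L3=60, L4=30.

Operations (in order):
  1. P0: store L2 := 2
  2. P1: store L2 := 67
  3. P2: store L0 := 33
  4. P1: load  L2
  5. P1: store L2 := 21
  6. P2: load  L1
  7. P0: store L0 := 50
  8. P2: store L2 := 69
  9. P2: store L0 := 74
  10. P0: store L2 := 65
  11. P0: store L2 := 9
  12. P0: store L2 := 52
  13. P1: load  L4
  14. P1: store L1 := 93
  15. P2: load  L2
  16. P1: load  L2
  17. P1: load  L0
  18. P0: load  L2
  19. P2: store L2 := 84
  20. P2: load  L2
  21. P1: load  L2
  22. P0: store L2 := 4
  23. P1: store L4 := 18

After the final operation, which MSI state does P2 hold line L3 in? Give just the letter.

state = I

step 1: P0: store L2 := 2  ⟶  MII  (L2)  txn=BusRdX  M[L2]=0
step 2: P1: store L2 := 67  ⟶  IMI  (L2)  txn=BusRdX+Flush  M[L2]=2
step 3: P2: store L0 := 33  ⟶  IIM  (L0)  txn=BusRdX  M[L0]=30
step 4: P1: load  L2  ⟶  IMI  (L2)  txn=∅  M[L2]=2
step 5: P1: store L2 := 21  ⟶  IMI  (L2)  txn=∅  M[L2]=2
step 6: P2: load  L1  ⟶  IIS  (L1)  txn=BusRd  M[L1]=60
step 7: P0: store L0 := 50  ⟶  MII  (L0)  txn=BusRdX+Flush  M[L0]=33
step 8: P2: store L2 := 69  ⟶  IIM  (L2)  txn=BusRdX+Flush  M[L2]=21
step 9: P2: store L0 := 74  ⟶  IIM  (L0)  txn=BusRdX+Flush  M[L0]=50
step 10: P0: store L2 := 65  ⟶  MII  (L2)  txn=BusRdX+Flush  M[L2]=69
step 11: P0: store L2 := 9  ⟶  MII  (L2)  txn=∅  M[L2]=69
step 12: P0: store L2 := 52  ⟶  MII  (L2)  txn=∅  M[L2]=69
step 13: P1: load  L4  ⟶  ISI  (L4)  txn=BusRd  M[L4]=30
step 14: P1: store L1 := 93  ⟶  IMI  (L1)  txn=BusRdX  M[L1]=60
step 15: P2: load  L2  ⟶  SIS  (L2)  txn=BusRd+Flush  M[L2]=52
step 16: P1: load  L2  ⟶  SSS  (L2)  txn=BusRd  M[L2]=52
step 17: P1: load  L0  ⟶  ISS  (L0)  txn=BusRd+Flush  M[L0]=74
step 18: P0: load  L2  ⟶  SSS  (L2)  txn=∅  M[L2]=52
step 19: P2: store L2 := 84  ⟶  IIM  (L2)  txn=BusRdX  M[L2]=52
step 20: P2: load  L2  ⟶  IIM  (L2)  txn=∅  M[L2]=52
step 21: P1: load  L2  ⟶  ISS  (L2)  txn=BusRd+Flush  M[L2]=84
step 22: P0: store L2 := 4  ⟶  MII  (L2)  txn=BusRdX  M[L2]=84
step 23: P1: store L4 := 18  ⟶  IMI  (L4)  txn=BusRdX  M[L4]=30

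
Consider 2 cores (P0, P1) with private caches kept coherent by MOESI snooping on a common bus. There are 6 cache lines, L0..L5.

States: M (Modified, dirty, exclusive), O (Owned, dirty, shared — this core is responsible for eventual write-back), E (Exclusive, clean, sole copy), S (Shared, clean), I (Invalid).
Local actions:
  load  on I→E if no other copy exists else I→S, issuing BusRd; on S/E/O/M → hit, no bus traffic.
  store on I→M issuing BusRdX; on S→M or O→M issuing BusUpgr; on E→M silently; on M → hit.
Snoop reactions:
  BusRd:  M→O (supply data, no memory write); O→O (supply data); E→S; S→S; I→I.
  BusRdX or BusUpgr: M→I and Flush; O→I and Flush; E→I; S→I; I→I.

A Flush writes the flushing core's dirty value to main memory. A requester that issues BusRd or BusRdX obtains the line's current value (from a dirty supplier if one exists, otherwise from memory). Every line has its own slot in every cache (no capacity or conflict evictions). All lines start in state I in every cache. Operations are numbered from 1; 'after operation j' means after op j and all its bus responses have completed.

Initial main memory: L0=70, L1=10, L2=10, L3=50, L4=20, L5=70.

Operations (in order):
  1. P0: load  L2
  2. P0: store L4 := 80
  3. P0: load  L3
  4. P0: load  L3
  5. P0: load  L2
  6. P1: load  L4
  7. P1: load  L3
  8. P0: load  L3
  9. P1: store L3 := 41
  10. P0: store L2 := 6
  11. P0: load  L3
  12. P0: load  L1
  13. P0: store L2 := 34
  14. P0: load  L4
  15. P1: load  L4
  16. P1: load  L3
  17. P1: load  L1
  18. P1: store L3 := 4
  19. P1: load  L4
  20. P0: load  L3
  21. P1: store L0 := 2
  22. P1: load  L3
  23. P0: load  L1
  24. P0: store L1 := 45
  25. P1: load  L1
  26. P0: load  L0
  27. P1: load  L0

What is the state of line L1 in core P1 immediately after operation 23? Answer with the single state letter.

state = S

1. P0: load  L2  bus=[BusRd]  L2: P0=E P1=I  mem[L2]=10
2. P0: store L4 := 80  bus=[BusRdX]  L4: P0=M P1=I  mem[L4]=20
3. P0: load  L3  bus=[BusRd]  L3: P0=E P1=I  mem[L3]=50
4. P0: load  L3  bus=[-]  L3: P0=E P1=I  mem[L3]=50
5. P0: load  L2  bus=[-]  L2: P0=E P1=I  mem[L2]=10
6. P1: load  L4  bus=[BusRd]  L4: P0=O P1=S  mem[L4]=20
7. P1: load  L3  bus=[BusRd]  L3: P0=S P1=S  mem[L3]=50
8. P0: load  L3  bus=[-]  L3: P0=S P1=S  mem[L3]=50
9. P1: store L3 := 41  bus=[BusUpgr]  L3: P0=I P1=M  mem[L3]=50
10. P0: store L2 := 6  bus=[-]  L2: P0=M P1=I  mem[L2]=10
11. P0: load  L3  bus=[BusRd]  L3: P0=S P1=O  mem[L3]=50
12. P0: load  L1  bus=[BusRd]  L1: P0=E P1=I  mem[L1]=10
13. P0: store L2 := 34  bus=[-]  L2: P0=M P1=I  mem[L2]=10
14. P0: load  L4  bus=[-]  L4: P0=O P1=S  mem[L4]=20
15. P1: load  L4  bus=[-]  L4: P0=O P1=S  mem[L4]=20
16. P1: load  L3  bus=[-]  L3: P0=S P1=O  mem[L3]=50
17. P1: load  L1  bus=[BusRd]  L1: P0=S P1=S  mem[L1]=10
18. P1: store L3 := 4  bus=[BusUpgr]  L3: P0=I P1=M  mem[L3]=50
19. P1: load  L4  bus=[-]  L4: P0=O P1=S  mem[L4]=20
20. P0: load  L3  bus=[BusRd]  L3: P0=S P1=O  mem[L3]=50
21. P1: store L0 := 2  bus=[BusRdX]  L0: P0=I P1=M  mem[L0]=70
22. P1: load  L3  bus=[-]  L3: P0=S P1=O  mem[L3]=50
23. P0: load  L1  bus=[-]  L1: P0=S P1=S  mem[L1]=10
24. P0: store L1 := 45  bus=[BusUpgr]  L1: P0=M P1=I  mem[L1]=10
25. P1: load  L1  bus=[BusRd]  L1: P0=O P1=S  mem[L1]=10
26. P0: load  L0  bus=[BusRd]  L0: P0=S P1=O  mem[L0]=70
27. P1: load  L0  bus=[-]  L0: P0=S P1=O  mem[L0]=70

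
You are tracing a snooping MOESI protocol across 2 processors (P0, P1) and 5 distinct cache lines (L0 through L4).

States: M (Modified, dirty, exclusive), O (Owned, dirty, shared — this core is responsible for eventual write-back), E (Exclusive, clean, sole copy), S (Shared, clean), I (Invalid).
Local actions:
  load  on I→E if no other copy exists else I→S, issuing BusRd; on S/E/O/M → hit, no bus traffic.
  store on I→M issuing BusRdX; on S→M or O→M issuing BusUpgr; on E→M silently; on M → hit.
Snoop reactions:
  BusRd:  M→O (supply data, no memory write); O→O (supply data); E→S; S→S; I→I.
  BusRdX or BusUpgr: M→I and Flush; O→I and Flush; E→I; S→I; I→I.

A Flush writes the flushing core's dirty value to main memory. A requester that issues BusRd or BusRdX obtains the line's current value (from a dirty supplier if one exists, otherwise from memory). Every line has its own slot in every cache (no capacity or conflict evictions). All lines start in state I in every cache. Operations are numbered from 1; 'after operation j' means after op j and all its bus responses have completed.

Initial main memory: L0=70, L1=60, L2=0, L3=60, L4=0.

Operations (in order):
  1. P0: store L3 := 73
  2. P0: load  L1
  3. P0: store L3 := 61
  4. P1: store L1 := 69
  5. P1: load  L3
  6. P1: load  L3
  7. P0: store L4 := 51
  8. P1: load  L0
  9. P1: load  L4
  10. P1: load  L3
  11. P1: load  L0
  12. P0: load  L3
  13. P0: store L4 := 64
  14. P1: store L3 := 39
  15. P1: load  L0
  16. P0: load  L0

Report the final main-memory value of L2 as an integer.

1. P0: store L3 := 73  bus=[BusRdX]  L3: P0=M P1=I  mem[L3]=60
2. P0: load  L1  bus=[BusRd]  L1: P0=E P1=I  mem[L1]=60
3. P0: store L3 := 61  bus=[-]  L3: P0=M P1=I  mem[L3]=60
4. P1: store L1 := 69  bus=[BusRdX]  L1: P0=I P1=M  mem[L1]=60
5. P1: load  L3  bus=[BusRd]  L3: P0=O P1=S  mem[L3]=60
6. P1: load  L3  bus=[-]  L3: P0=O P1=S  mem[L3]=60
7. P0: store L4 := 51  bus=[BusRdX]  L4: P0=M P1=I  mem[L4]=0
8. P1: load  L0  bus=[BusRd]  L0: P0=I P1=E  mem[L0]=70
9. P1: load  L4  bus=[BusRd]  L4: P0=O P1=S  mem[L4]=0
10. P1: load  L3  bus=[-]  L3: P0=O P1=S  mem[L3]=60
11. P1: load  L0  bus=[-]  L0: P0=I P1=E  mem[L0]=70
12. P0: load  L3  bus=[-]  L3: P0=O P1=S  mem[L3]=60
13. P0: store L4 := 64  bus=[BusUpgr]  L4: P0=M P1=I  mem[L4]=0
14. P1: store L3 := 39  bus=[BusUpgr,Flush]  L3: P0=I P1=M  mem[L3]=61
15. P1: load  L0  bus=[-]  L0: P0=I P1=E  mem[L0]=70
16. P0: load  L0  bus=[BusRd]  L0: P0=S P1=S  mem[L0]=70

memory[L2] = 0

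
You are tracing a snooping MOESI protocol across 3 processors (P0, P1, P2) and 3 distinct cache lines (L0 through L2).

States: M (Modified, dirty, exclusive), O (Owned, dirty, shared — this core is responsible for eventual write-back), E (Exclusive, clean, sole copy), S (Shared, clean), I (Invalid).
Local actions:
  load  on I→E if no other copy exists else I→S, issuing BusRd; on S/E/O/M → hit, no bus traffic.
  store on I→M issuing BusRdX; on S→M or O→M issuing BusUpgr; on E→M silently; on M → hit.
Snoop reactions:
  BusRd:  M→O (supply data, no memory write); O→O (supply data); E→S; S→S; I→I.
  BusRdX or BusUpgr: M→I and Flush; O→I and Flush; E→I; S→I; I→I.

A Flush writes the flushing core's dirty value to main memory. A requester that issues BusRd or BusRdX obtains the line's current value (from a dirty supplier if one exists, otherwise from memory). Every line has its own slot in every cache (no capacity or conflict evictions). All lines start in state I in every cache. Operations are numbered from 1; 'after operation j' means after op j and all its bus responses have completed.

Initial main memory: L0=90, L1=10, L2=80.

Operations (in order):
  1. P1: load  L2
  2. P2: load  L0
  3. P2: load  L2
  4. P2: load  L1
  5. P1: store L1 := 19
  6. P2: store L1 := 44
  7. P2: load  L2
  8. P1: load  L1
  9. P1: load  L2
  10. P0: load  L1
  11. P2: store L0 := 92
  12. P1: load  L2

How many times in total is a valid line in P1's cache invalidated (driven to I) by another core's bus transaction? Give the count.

invalidations = 1

[1] P1: load  L2 | P0:I, P1:E(80), P2:I | bus: BusRd
[2] P2: load  L0 | P0:I, P1:I, P2:E(90) | bus: BusRd
[3] P2: load  L2 | P0:I, P1:S(80), P2:S(80) | bus: BusRd
[4] P2: load  L1 | P0:I, P1:I, P2:E(10) | bus: BusRd
[5] P1: store L1 := 19 | P0:I, P1:M(19), P2:I | bus: BusRdX
[6] P2: store L1 := 44 | P0:I, P1:I, P2:M(44) | bus: BusRdX,Flush
[7] P2: load  L2 | P0:I, P1:S(80), P2:S(80) | bus: none
[8] P1: load  L1 | P0:I, P1:S(44), P2:O(44) | bus: BusRd
[9] P1: load  L2 | P0:I, P1:S(80), P2:S(80) | bus: none
[10] P0: load  L1 | P0:S(44), P1:S(44), P2:O(44) | bus: BusRd
[11] P2: store L0 := 92 | P0:I, P1:I, P2:M(92) | bus: none
[12] P1: load  L2 | P0:I, P1:S(80), P2:S(80) | bus: none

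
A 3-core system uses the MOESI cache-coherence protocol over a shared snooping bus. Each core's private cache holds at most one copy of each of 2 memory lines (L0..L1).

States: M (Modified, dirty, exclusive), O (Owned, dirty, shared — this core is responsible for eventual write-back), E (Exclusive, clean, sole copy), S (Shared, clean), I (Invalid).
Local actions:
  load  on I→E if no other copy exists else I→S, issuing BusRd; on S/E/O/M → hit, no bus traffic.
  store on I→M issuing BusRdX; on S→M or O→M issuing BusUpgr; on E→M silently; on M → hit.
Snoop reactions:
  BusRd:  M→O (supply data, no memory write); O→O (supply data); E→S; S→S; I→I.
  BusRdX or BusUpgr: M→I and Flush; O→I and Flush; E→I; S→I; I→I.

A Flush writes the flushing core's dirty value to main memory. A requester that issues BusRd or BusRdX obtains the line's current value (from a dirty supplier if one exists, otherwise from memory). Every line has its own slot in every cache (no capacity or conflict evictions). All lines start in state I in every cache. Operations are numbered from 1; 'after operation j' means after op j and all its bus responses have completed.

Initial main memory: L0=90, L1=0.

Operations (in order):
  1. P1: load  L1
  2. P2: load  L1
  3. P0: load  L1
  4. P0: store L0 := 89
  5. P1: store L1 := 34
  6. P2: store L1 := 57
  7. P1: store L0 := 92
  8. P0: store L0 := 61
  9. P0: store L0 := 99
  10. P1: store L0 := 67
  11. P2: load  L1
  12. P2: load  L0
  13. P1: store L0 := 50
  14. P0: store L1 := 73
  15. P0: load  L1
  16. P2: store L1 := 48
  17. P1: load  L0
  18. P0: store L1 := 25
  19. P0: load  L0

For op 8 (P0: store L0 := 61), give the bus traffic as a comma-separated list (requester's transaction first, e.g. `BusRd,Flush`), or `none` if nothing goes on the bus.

[1] P1: load  L1 | P0:I, P1:E(0), P2:I | bus: BusRd
[2] P2: load  L1 | P0:I, P1:S(0), P2:S(0) | bus: BusRd
[3] P0: load  L1 | P0:S(0), P1:S(0), P2:S(0) | bus: BusRd
[4] P0: store L0 := 89 | P0:M(89), P1:I, P2:I | bus: BusRdX
[5] P1: store L1 := 34 | P0:I, P1:M(34), P2:I | bus: BusUpgr
[6] P2: store L1 := 57 | P0:I, P1:I, P2:M(57) | bus: BusRdX,Flush
[7] P1: store L0 := 92 | P0:I, P1:M(92), P2:I | bus: BusRdX,Flush
[8] P0: store L0 := 61 | P0:M(61), P1:I, P2:I | bus: BusRdX,Flush
[9] P0: store L0 := 99 | P0:M(99), P1:I, P2:I | bus: none
[10] P1: store L0 := 67 | P0:I, P1:M(67), P2:I | bus: BusRdX,Flush
[11] P2: load  L1 | P0:I, P1:I, P2:M(57) | bus: none
[12] P2: load  L0 | P0:I, P1:O(67), P2:S(67) | bus: BusRd
[13] P1: store L0 := 50 | P0:I, P1:M(50), P2:I | bus: BusUpgr
[14] P0: store L1 := 73 | P0:M(73), P1:I, P2:I | bus: BusRdX,Flush
[15] P0: load  L1 | P0:M(73), P1:I, P2:I | bus: none
[16] P2: store L1 := 48 | P0:I, P1:I, P2:M(48) | bus: BusRdX,Flush
[17] P1: load  L0 | P0:I, P1:M(50), P2:I | bus: none
[18] P0: store L1 := 25 | P0:M(25), P1:I, P2:I | bus: BusRdX,Flush
[19] P0: load  L0 | P0:S(50), P1:O(50), P2:I | bus: BusRd

bus = BusRdX,Flush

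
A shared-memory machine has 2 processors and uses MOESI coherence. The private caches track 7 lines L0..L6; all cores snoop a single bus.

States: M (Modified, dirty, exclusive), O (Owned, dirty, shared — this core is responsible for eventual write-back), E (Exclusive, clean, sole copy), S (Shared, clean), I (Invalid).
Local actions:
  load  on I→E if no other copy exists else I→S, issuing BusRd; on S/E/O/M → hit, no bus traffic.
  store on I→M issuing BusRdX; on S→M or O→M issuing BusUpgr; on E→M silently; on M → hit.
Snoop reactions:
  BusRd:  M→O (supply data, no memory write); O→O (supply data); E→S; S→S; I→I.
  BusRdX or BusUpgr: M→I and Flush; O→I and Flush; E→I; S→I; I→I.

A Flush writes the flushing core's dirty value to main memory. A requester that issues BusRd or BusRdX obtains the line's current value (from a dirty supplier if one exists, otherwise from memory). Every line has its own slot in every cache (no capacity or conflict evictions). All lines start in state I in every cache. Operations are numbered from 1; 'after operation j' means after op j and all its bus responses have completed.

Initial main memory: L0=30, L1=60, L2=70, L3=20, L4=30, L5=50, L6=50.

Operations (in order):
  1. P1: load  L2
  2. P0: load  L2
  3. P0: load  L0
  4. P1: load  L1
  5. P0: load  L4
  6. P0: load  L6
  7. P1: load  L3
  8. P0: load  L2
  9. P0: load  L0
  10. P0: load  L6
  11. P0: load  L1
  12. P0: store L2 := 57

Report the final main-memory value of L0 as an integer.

1. P1: load  L2  bus=[BusRd]  L2: P0=I P1=E  mem[L2]=70
2. P0: load  L2  bus=[BusRd]  L2: P0=S P1=S  mem[L2]=70
3. P0: load  L0  bus=[BusRd]  L0: P0=E P1=I  mem[L0]=30
4. P1: load  L1  bus=[BusRd]  L1: P0=I P1=E  mem[L1]=60
5. P0: load  L4  bus=[BusRd]  L4: P0=E P1=I  mem[L4]=30
6. P0: load  L6  bus=[BusRd]  L6: P0=E P1=I  mem[L6]=50
7. P1: load  L3  bus=[BusRd]  L3: P0=I P1=E  mem[L3]=20
8. P0: load  L2  bus=[-]  L2: P0=S P1=S  mem[L2]=70
9. P0: load  L0  bus=[-]  L0: P0=E P1=I  mem[L0]=30
10. P0: load  L6  bus=[-]  L6: P0=E P1=I  mem[L6]=50
11. P0: load  L1  bus=[BusRd]  L1: P0=S P1=S  mem[L1]=60
12. P0: store L2 := 57  bus=[BusUpgr]  L2: P0=M P1=I  mem[L2]=70

memory[L0] = 30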